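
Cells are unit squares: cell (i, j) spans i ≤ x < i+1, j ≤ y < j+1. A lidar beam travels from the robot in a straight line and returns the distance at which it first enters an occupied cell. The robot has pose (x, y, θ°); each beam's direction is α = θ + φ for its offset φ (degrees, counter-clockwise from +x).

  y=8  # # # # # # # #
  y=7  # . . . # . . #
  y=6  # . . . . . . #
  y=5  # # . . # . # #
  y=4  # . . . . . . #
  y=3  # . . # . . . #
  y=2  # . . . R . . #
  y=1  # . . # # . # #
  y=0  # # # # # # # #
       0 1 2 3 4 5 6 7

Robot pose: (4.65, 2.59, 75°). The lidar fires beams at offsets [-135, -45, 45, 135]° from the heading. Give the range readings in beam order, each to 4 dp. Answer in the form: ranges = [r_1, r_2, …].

beam 1: φ=-135°, α=300°
  dir = (cos 300°, sin 300°) = (0.5000, -0.8660); from cell (4,2)
  next x-line at t=0.7000, next y-line at t=0.6813; Δt_x=2.0000, Δt_y=1.1547
    y: enter (4,1) at t=0.6813 ← occupied
  → r_1 = 0.6813
beam 2: φ=-45°, α=30°
  dir = (cos 30°, sin 30°) = (0.8660, 0.5000); from cell (4,2)
  next x-line at t=0.4041, next y-line at t=0.8200; Δt_x=1.1547, Δt_y=2.0000
    x: enter (5,2) at t=0.4041
    y: enter (5,3) at t=0.8200
    x: enter (6,3) at t=1.5588
    x: enter (7,3) at t=2.7135 ← occupied
  → r_2 = 2.7135
beam 3: φ=45°, α=120°
  dir = (cos 120°, sin 120°) = (-0.5000, 0.8660); from cell (4,2)
  next x-line at t=1.3000, next y-line at t=0.4734; Δt_x=2.0000, Δt_y=1.1547
    y: enter (4,3) at t=0.4734
    x: enter (3,3) at t=1.3000 ← occupied
  → r_3 = 1.3000
beam 4: φ=135°, α=210°
  dir = (cos 210°, sin 210°) = (-0.8660, -0.5000); from cell (4,2)
  next x-line at t=0.7506, next y-line at t=1.1800; Δt_x=1.1547, Δt_y=2.0000
    x: enter (3,2) at t=0.7506
    y: enter (3,1) at t=1.1800 ← occupied
  → r_4 = 1.1800

ranges = [0.6813, 2.7135, 1.3000, 1.1800]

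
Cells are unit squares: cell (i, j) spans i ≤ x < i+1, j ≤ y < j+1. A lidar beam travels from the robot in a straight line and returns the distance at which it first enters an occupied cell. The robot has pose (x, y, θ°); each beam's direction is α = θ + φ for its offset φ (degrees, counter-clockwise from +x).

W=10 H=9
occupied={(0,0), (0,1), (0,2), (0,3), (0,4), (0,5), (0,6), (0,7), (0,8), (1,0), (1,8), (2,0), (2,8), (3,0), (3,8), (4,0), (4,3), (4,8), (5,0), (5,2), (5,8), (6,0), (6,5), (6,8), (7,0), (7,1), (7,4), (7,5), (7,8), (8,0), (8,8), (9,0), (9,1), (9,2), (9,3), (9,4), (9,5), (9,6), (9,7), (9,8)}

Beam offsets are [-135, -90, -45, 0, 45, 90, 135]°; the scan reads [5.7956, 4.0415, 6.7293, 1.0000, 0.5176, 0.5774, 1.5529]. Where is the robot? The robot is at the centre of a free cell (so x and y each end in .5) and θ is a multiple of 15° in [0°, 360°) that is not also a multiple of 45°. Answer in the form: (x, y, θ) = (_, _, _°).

(x, y, θ) = (2.5, 7.5, 30°)

Enumerate (i+0.5, j+0.5, θ) over the 50 free cells and 16 admissible headings. For each, cast all 7 beams and compare to the given ranges.
  (5.5, 7.5, 300°): beam 1 = 1.9319 ≠ 5.7956 ✗
  (5.5, 5.5, 345°): beam 1 = 5.1962 ≠ 5.7956 ✗
  (8.5, 4.5, 255°): beam 1 = 1.0000 ≠ 5.7956 ✗
  (4.5, 4.5, 255°): beam 1 = 4.0415 ≠ 5.7956 ✗
  …
  (2.5, 7.5, 30°): r_1=5.7956, r_2=4.0415, r_3=6.7293, r_4=1.0000, r_5=0.5176, r_6=0.5774, r_7=1.5529 — all match ✓
No second candidate reproduces the full scan.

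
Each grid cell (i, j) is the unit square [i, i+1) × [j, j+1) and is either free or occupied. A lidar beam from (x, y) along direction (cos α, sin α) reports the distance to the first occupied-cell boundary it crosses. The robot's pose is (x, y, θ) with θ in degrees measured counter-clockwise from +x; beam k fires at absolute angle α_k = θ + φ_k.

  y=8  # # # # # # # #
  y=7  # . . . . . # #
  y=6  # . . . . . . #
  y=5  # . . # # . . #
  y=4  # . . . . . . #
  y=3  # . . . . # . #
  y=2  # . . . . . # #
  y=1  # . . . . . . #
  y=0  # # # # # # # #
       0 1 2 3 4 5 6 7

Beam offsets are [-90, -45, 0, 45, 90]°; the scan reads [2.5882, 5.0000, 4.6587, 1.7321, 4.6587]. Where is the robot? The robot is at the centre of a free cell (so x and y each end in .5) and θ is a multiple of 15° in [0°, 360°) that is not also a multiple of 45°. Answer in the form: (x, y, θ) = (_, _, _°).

(x, y, θ) = (2.5, 3.5, 15°)

The pose lattice has 37·16 = 592 candidates. Test each by forward raycasting.
  (3.5, 6.5, 165°): beam 1 = 1.5529 ≠ 2.5882 ✗
  (2.5, 4.5, 285°): beam 1 = 1.5529 ≠ 2.5882 ✗
  (2.5, 3.5, 210°): beam 1 = 3.0000 ≠ 2.5882 ✗
  …
  (2.5, 3.5, 15°): r_1=2.5882, r_2=5.0000, r_3=4.6587, r_4=1.7321, r_5=4.6587 — all match ✓
No second candidate reproduces the full scan.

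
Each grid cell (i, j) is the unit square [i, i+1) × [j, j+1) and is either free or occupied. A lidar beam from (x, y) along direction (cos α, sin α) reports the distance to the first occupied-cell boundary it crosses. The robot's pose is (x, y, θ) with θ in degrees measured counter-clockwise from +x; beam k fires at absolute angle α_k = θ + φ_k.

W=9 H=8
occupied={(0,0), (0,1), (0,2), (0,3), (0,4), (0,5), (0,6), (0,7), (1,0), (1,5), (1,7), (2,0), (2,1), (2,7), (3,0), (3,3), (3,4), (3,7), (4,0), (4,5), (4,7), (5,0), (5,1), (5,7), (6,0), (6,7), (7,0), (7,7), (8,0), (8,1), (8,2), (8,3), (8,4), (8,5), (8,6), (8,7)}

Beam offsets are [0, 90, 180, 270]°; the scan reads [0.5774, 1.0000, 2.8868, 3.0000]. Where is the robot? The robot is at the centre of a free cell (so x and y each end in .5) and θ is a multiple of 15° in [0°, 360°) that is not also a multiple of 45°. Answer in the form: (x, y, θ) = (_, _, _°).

(x, y, θ) = (7.5, 4.5, 330°)

The pose lattice has 36·16 = 576 candidates. Test each by forward raycasting.
  (4.5, 6.5, 150°): beam 1 = 1.0000 ≠ 0.5774 ✗
  (6.5, 3.5, 120°): beam 1 = 4.0415 ≠ 0.5774 ✗
  (1.5, 2.5, 60°): beam 1 = 5.1962 ≠ 0.5774 ✗
  …
  (7.5, 4.5, 330°): r_1=0.5774, r_2=1.0000, r_3=2.8868, r_4=3.0000 — all match ✓
Only this pose fits every beam.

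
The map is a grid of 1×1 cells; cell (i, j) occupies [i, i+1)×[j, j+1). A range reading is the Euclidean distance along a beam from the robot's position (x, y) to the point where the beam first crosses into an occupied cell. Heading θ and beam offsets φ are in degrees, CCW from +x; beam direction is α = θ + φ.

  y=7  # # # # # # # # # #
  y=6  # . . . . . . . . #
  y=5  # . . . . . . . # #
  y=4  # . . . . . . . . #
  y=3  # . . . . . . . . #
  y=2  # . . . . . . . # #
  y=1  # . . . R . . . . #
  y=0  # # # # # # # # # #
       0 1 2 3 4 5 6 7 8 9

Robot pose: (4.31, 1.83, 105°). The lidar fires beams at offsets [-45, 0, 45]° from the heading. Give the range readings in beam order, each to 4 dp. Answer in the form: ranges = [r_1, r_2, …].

ranges = [5.9698, 5.3524, 3.8221]

beam 1: φ=-45°, α=60°
  direction (0.5000, 0.8660); cell (4,1); t to first gridline: x 1.3800, y 0.1963 (then +2.0000 / +1.1547)
    (4,2) via y @ 0.1963
    (4,3) via y @ 1.3510
    (5,3) via x @ 1.3800
    (5,4) via y @ 2.5057
    (6,4) via x @ 3.3800
    (6,5) via y @ 3.6604
    (6,6) via y @ 4.8151
    (7,6) via x @ 5.3800
    (7,7) via y @ 5.9698  # hit
  → r_1 = 5.9698
beam 2: φ=0°, α=105°
  direction (-0.2588, 0.9659); cell (4,1); t to first gridline: x 1.1977, y 0.1760 (then +3.8637 / +1.0353)
    (4,2) via y @ 0.1760
    (3,2) via x @ 1.1977
    (3,3) via y @ 1.2113
    (3,4) via y @ 2.2465
    (3,5) via y @ 3.2818
    (3,6) via y @ 4.3171
    (2,6) via x @ 5.0615
    (2,7) via y @ 5.3524  # hit
  → r_2 = 5.3524
beam 3: φ=45°, α=150°
  direction (-0.8660, 0.5000); cell (4,1); t to first gridline: x 0.3580, y 0.3400 (then +1.1547 / +2.0000)
    (4,2) via y @ 0.3400
    (3,2) via x @ 0.3580
    (2,2) via x @ 1.5127
    (2,3) via y @ 2.3400
    (1,3) via x @ 2.6674
    (0,3) via x @ 3.8221  # hit
  → r_3 = 3.8221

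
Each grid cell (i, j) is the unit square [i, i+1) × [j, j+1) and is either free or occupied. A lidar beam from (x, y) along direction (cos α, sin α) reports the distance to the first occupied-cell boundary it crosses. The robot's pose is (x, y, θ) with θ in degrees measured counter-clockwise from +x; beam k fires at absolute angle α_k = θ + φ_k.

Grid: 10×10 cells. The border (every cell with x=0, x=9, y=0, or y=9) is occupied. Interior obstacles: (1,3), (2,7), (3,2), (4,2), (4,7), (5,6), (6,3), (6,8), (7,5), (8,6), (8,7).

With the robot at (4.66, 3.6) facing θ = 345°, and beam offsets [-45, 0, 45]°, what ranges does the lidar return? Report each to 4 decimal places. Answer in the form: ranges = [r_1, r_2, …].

beam 1: φ=-45°, α=300°
  d=(0.5000,-0.8660)  start (4,3)  tX=0.6800 tY=0.6928  stride 1/|dx|=2.0000 1/|dy|=1.1547
    cross x-line → (5,3), t=0.6800
    cross y-line → (5,2), t=0.6928
    cross y-line → (5,1), t=1.8475
    cross x-line → (6,1), t=2.6800
    cross y-line → (6,0), t=3.0022 (wall)
  → r_1 = 3.0022
beam 2: φ=0°, α=345°
  d=(0.9659,-0.2588)  start (4,3)  tX=0.3520 tY=2.3182  stride 1/|dx|=1.0353 1/|dy|=3.8637
    cross x-line → (5,3), t=0.3520
    cross x-line → (6,3), t=1.3873 (wall)
  → r_2 = 1.3873
beam 3: φ=45°, α=30°
  d=(0.8660,0.5000)  start (4,3)  tX=0.3926 tY=0.8000  stride 1/|dx|=1.1547 1/|dy|=2.0000
    cross x-line → (5,3), t=0.3926
    cross y-line → (5,4), t=0.8000
    cross x-line → (6,4), t=1.5473
    cross x-line → (7,4), t=2.7020
    cross y-line → (7,5), t=2.8000 (wall)
  → r_3 = 2.8000

ranges = [3.0022, 1.3873, 2.8000]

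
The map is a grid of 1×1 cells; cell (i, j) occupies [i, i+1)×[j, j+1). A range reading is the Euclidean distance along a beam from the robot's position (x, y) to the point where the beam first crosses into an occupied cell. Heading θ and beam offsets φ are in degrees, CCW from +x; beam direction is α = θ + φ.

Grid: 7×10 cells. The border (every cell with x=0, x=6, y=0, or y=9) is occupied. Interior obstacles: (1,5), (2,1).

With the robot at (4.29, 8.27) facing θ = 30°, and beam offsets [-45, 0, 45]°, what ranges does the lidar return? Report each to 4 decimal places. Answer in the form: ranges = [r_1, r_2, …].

beam 1: φ=-45°, α=345°
  cosα=0.9659 sinα=-0.2588 | (4,8) | tMaxX 0.7350 tMaxY 1.0432 | tΔX 1.0353 tΔY 3.8637
    t=0.7350 [x] (5,8)
    t=1.0432 [y] (5,7)
    t=1.7703 [x] (6,7) — stop
  → r_1 = 1.7703
beam 2: φ=0°, α=30°
  cosα=0.8660 sinα=0.5000 | (4,8) | tMaxX 0.8198 tMaxY 1.4600 | tΔX 1.1547 tΔY 2.0000
    t=0.8198 [x] (5,8)
    t=1.4600 [y] (5,9) — stop
  → r_2 = 1.4600
beam 3: φ=45°, α=75°
  cosα=0.2588 sinα=0.9659 | (4,8) | tMaxX 2.7432 tMaxY 0.7558 | tΔX 3.8637 tΔY 1.0353
    t=0.7558 [y] (4,9) — stop
  → r_3 = 0.7558

ranges = [1.7703, 1.4600, 0.7558]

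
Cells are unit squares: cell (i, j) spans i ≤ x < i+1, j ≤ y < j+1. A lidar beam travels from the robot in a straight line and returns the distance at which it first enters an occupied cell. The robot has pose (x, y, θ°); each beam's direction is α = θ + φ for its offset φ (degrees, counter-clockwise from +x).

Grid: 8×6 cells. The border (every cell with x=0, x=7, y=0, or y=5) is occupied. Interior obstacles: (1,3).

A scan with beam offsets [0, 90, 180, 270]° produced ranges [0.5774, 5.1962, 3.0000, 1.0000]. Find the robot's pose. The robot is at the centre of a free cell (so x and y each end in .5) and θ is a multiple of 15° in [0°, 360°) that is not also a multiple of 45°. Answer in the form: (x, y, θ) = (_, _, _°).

(x, y, θ) = (5.5, 4.5, 120°)

Enumerate (i+0.5, j+0.5, θ) over the 23 free cells and 16 admissible headings. For each, cast all 4 beams and compare to the given ranges.
  (5.5, 4.5, 255°): beam 1 = 3.6235 ≠ 0.5774 ✗
  (3.5, 3.5, 300°): beam 1 = 2.8868 ≠ 0.5774 ✗
  (1.5, 2.5, 150°): beam 2 = 1.0000 ≠ 5.1962 ✗
  (6.5, 3.5, 195°): beam 1 = 5.6940 ≠ 0.5774 ✗
  …
  (5.5, 4.5, 120°): r_1=0.5774, r_2=5.1962, r_3=3.0000, r_4=1.0000 — all match ✓
No second candidate reproduces the full scan.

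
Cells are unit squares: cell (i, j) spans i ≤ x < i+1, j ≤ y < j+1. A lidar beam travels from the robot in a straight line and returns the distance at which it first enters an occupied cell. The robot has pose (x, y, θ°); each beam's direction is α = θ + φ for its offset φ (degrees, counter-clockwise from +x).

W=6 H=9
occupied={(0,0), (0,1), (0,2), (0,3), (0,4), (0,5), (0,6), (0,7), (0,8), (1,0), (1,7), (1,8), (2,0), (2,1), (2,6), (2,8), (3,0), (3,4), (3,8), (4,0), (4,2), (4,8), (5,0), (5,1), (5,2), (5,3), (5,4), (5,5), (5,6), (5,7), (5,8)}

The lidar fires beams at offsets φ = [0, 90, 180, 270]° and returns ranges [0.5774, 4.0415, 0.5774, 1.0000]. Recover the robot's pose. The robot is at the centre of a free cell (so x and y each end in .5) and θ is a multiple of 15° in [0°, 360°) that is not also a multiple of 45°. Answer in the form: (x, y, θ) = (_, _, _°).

The pose lattice has 23·16 = 368 candidates. Test each by forward raycasting.
  (1.5, 3.5, 345°): beam 1 = 2.5882 ≠ 0.5774 ✗
  (3.5, 7.5, 285°): beam 1 = 4.6587 ≠ 0.5774 ✗
  (2.5, 3.5, 75°): beam 1 = 4.6587 ≠ 0.5774 ✗
  (3.5, 3.5, 60°): beam 2 = 2.8868 ≠ 4.0415 ✗
  (1.5, 1.5, 210°): beam 2 = 0.5774 ≠ 4.0415 ✗
  …
  (4.5, 4.5, 30°): r_1=0.5774, r_2=4.0415, r_3=0.5774, r_4=1.0000 — all match ✓
Unique over the lattice → pose = (4.5, 4.5, 30°).

(x, y, θ) = (4.5, 4.5, 30°)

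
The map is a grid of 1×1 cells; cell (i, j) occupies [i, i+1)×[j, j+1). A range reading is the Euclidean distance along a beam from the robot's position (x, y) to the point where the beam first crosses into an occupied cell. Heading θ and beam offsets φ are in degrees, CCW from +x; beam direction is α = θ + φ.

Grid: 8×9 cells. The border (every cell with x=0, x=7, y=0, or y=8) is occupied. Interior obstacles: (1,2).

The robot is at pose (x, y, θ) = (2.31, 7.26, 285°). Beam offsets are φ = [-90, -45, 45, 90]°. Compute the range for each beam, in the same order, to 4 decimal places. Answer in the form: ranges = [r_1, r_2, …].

ranges = [1.3562, 2.6200, 5.4155, 2.8591]

beam 1: φ=-90°, α=195°
  dir = (cos 195°, sin 195°) = (-0.9659, -0.2588); from cell (2,7)
  next x-line at t=0.3209, next y-line at t=1.0046; Δt_x=1.0353, Δt_y=3.8637
    x: enter (1,7) at t=0.3209
    y: enter (1,6) at t=1.0046
    x: enter (0,6) at t=1.3562 ← occupied
  → r_1 = 1.3562
beam 2: φ=-45°, α=240°
  dir = (cos 240°, sin 240°) = (-0.5000, -0.8660); from cell (2,7)
  next x-line at t=0.6200, next y-line at t=0.3002; Δt_x=2.0000, Δt_y=1.1547
    y: enter (2,6) at t=0.3002
    x: enter (1,6) at t=0.6200
    y: enter (1,5) at t=1.4549
    y: enter (1,4) at t=2.6096
    x: enter (0,4) at t=2.6200 ← occupied
  → r_2 = 2.6200
beam 3: φ=45°, α=330°
  dir = (cos 330°, sin 330°) = (0.8660, -0.5000); from cell (2,7)
  next x-line at t=0.7967, next y-line at t=0.5200; Δt_x=1.1547, Δt_y=2.0000
    y: enter (2,6) at t=0.5200
    x: enter (3,6) at t=0.7967
    x: enter (4,6) at t=1.9514
    y: enter (4,5) at t=2.5200
    x: enter (5,5) at t=3.1061
    x: enter (6,5) at t=4.2608
    y: enter (6,4) at t=4.5200
    x: enter (7,4) at t=5.4155 ← occupied
  → r_3 = 5.4155
beam 4: φ=90°, α=15°
  dir = (cos 15°, sin 15°) = (0.9659, 0.2588); from cell (2,7)
  next x-line at t=0.7143, next y-line at t=2.8591; Δt_x=1.0353, Δt_y=3.8637
    x: enter (3,7) at t=0.7143
    x: enter (4,7) at t=1.7496
    x: enter (5,7) at t=2.7849
    y: enter (5,8) at t=2.8591 ← occupied
  → r_4 = 2.8591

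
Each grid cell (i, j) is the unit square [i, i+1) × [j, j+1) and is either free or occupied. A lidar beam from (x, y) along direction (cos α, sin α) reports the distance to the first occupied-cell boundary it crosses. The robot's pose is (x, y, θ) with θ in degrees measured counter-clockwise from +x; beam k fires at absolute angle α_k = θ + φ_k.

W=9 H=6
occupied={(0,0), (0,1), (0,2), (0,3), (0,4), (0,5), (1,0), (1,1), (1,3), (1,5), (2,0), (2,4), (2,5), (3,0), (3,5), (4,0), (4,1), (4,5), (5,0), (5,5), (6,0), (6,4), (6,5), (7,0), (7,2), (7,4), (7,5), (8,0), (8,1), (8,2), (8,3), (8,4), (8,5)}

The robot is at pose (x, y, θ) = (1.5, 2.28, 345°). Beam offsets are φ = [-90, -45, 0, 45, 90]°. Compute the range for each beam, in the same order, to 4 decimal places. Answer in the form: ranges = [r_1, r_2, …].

beam 1: φ=-90°, α=255°
  direction (-0.2588, -0.9659); cell (1,2); t to first gridline: x 1.9319, y 0.2899 (then +3.8637 / +1.0353)
    (1,1) via y @ 0.2899  # hit
  → r_1 = 0.2899
beam 2: φ=-45°, α=300°
  direction (0.5000, -0.8660); cell (1,2); t to first gridline: x 1.0000, y 0.3233 (then +2.0000 / +1.1547)
    (1,1) via y @ 0.3233  # hit
  → r_2 = 0.3233
beam 3: φ=0°, α=345°
  direction (0.9659, -0.2588); cell (1,2); t to first gridline: x 0.5176, y 1.0818 (then +1.0353 / +3.8637)
    (2,2) via x @ 0.5176
    (2,1) via y @ 1.0818
    (3,1) via x @ 1.5529
    (4,1) via x @ 2.5882  # hit
  → r_3 = 2.5882
beam 4: φ=45°, α=30°
  direction (0.8660, 0.5000); cell (1,2); t to first gridline: x 0.5774, y 1.4400 (then +1.1547 / +2.0000)
    (2,2) via x @ 0.5774
    (2,3) via y @ 1.4400
    (3,3) via x @ 1.7321
    (4,3) via x @ 2.8868
    (4,4) via y @ 3.4400
    (5,4) via x @ 4.0415
    (6,4) via x @ 5.1962  # hit
  → r_4 = 5.1962
beam 5: φ=90°, α=75°
  direction (0.2588, 0.9659); cell (1,2); t to first gridline: x 1.9319, y 0.7454 (then +3.8637 / +1.0353)
    (1,3) via y @ 0.7454  # hit
  → r_5 = 0.7454

ranges = [0.2899, 0.3233, 2.5882, 5.1962, 0.7454]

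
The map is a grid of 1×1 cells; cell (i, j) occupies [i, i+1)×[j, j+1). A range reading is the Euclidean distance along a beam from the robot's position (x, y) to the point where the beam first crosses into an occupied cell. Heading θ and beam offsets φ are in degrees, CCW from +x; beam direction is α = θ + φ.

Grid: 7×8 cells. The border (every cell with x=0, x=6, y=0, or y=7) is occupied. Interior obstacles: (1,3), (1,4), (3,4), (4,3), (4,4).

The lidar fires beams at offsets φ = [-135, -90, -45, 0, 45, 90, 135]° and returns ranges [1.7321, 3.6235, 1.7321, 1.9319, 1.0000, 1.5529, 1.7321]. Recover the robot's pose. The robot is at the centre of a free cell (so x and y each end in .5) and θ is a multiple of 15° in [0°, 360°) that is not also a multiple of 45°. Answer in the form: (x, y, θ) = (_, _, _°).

The pose lattice has 25·16 = 400 candidates. Test each by forward raycasting.
  (4.5, 2.5, 240°): beam 1 = 0.5176 ≠ 1.7321 ✗
  (2.5, 4.5, 285°): beam 1 = 0.5774 ≠ 1.7321 ✗
  (3.5, 5.5, 285°): beam 1 = 2.8868 ≠ 1.7321 ✗
  (3.5, 1.5, 345°): beam 1 = 1.0000 ≠ 1.7321 ✗
  …
  (2.5, 2.5, 75°): r_1=1.7321, r_2=3.6235, r_3=1.7321, r_4=1.9319, r_5=1.0000, r_6=1.5529, r_7=1.7321 — all match ✓
Only this pose fits every beam.

(x, y, θ) = (2.5, 2.5, 75°)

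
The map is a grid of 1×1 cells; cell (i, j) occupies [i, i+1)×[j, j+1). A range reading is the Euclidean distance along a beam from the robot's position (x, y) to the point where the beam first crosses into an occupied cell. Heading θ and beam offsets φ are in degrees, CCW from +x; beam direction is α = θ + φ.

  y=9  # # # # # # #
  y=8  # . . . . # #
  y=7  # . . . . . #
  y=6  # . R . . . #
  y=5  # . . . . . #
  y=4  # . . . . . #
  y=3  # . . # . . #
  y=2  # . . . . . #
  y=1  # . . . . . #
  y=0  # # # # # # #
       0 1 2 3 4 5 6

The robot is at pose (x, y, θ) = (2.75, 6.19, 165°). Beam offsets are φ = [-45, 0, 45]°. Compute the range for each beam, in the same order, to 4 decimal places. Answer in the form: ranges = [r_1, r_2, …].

beam 1: φ=-45°, α=120°
  direction (-0.5000, 0.8660); cell (2,6); t to first gridline: x 1.5000, y 0.9353 (then +2.0000 / +1.1547)
    (2,7) via y @ 0.9353
    (1,7) via x @ 1.5000
    (1,8) via y @ 2.0900
    (1,9) via y @ 3.2447  # hit
  → r_1 = 3.2447
beam 2: φ=0°, α=165°
  direction (-0.9659, 0.2588); cell (2,6); t to first gridline: x 0.7765, y 3.1296 (then +1.0353 / +3.8637)
    (1,6) via x @ 0.7765
    (0,6) via x @ 1.8117  # hit
  → r_2 = 1.8117
beam 3: φ=45°, α=210°
  direction (-0.8660, -0.5000); cell (2,6); t to first gridline: x 0.8660, y 0.3800 (then +1.1547 / +2.0000)
    (2,5) via y @ 0.3800
    (1,5) via x @ 0.8660
    (0,5) via x @ 2.0207  # hit
  → r_3 = 2.0207

ranges = [3.2447, 1.8117, 2.0207]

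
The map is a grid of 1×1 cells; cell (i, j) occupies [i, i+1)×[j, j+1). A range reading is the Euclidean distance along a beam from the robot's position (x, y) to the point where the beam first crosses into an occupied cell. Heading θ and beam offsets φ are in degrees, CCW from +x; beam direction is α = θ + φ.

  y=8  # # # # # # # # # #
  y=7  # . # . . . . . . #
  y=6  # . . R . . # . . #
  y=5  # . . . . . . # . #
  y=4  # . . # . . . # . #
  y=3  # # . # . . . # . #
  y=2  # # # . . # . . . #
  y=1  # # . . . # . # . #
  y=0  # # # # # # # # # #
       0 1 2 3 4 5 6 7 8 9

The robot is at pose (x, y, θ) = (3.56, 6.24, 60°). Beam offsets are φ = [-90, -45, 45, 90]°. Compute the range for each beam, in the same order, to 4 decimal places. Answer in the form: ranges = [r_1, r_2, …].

ranges = [3.9722, 2.5261, 1.8221, 1.5200]

beam 1: φ=-90°, α=330°
  direction (0.8660, -0.5000); cell (3,6); t to first gridline: x 0.5081, y 0.4800 (then +1.1547 / +2.0000)
    (3,5) via y @ 0.4800
    (4,5) via x @ 0.5081
    (5,5) via x @ 1.6628
    (5,4) via y @ 2.4800
    (6,4) via x @ 2.8175
    (7,4) via x @ 3.9722  # hit
  → r_1 = 3.9722
beam 2: φ=-45°, α=15°
  direction (0.9659, 0.2588); cell (3,6); t to first gridline: x 0.4555, y 2.9364 (then +1.0353 / +3.8637)
    (4,6) via x @ 0.4555
    (5,6) via x @ 1.4908
    (6,6) via x @ 2.5261  # hit
  → r_2 = 2.5261
beam 3: φ=45°, α=105°
  direction (-0.2588, 0.9659); cell (3,6); t to first gridline: x 2.1637, y 0.7868 (then +3.8637 / +1.0353)
    (3,7) via y @ 0.7868
    (3,8) via y @ 1.8221  # hit
  → r_3 = 1.8221
beam 4: φ=90°, α=150°
  direction (-0.8660, 0.5000); cell (3,6); t to first gridline: x 0.6466, y 1.5200 (then +1.1547 / +2.0000)
    (2,6) via x @ 0.6466
    (2,7) via y @ 1.5200  # hit
  → r_4 = 1.5200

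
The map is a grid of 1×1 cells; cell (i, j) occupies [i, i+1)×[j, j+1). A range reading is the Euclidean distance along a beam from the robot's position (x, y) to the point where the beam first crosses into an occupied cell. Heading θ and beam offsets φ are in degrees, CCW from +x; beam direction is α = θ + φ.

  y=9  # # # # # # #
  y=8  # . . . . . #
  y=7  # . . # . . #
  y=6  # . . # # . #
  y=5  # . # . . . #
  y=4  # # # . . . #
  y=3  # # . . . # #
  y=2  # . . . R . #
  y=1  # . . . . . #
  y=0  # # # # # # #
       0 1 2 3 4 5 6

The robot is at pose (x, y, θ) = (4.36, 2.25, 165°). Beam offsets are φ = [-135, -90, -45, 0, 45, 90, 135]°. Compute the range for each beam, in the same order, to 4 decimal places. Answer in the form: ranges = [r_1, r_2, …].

beam 1: φ=-135°, α=30°
  cosα=0.8660 sinα=0.5000 | (4,2) | tMaxX 0.7390 tMaxY 1.5000 | tΔX 1.1547 tΔY 2.0000
    t=0.7390 [x] (5,2)
    t=1.5000 [y] (5,3) — stop
  → r_1 = 1.5000
beam 2: φ=-90°, α=75°
  cosα=0.2588 sinα=0.9659 | (4,2) | tMaxX 2.4728 tMaxY 0.7765 | tΔX 3.8637 tΔY 1.0353
    t=0.7765 [y] (4,3)
    t=1.8117 [y] (4,4)
    t=2.4728 [x] (5,4)
    t=2.8470 [y] (5,5)
    t=3.8823 [y] (5,6)
    t=4.9176 [y] (5,7)
    t=5.9528 [y] (5,8)
    t=6.3365 [x] (6,8) — stop
  → r_2 = 6.3365
beam 3: φ=-45°, α=120°
  cosα=-0.5000 sinα=0.8660 | (4,2) | tMaxX 0.7200 tMaxY 0.8660 | tΔX 2.0000 tΔY 1.1547
    t=0.7200 [x] (3,2)
    t=0.8660 [y] (3,3)
    t=2.0207 [y] (3,4)
    t=2.7200 [x] (2,4) — stop
  → r_3 = 2.7200
beam 4: φ=0°, α=165°
  cosα=-0.9659 sinα=0.2588 | (4,2) | tMaxX 0.3727 tMaxY 2.8978 | tΔX 1.0353 tΔY 3.8637
    t=0.3727 [x] (3,2)
    t=1.4080 [x] (2,2)
    t=2.4433 [x] (1,2)
    t=2.8978 [y] (1,3) — stop
  → r_4 = 2.8978
beam 5: φ=45°, α=210°
  cosα=-0.8660 sinα=-0.5000 | (4,2) | tMaxX 0.4157 tMaxY 0.5000 | tΔX 1.1547 tΔY 2.0000
    t=0.4157 [x] (3,2)
    t=0.5000 [y] (3,1)
    t=1.5704 [x] (2,1)
    t=2.5000 [y] (2,0) — stop
  → r_5 = 2.5000
beam 6: φ=90°, α=255°
  cosα=-0.2588 sinα=-0.9659 | (4,2) | tMaxX 1.3909 tMaxY 0.2588 | tΔX 3.8637 tΔY 1.0353
    t=0.2588 [y] (4,1)
    t=1.2941 [y] (4,0) — stop
  → r_6 = 1.2941
beam 7: φ=135°, α=300°
  cosα=0.5000 sinα=-0.8660 | (4,2) | tMaxX 1.2800 tMaxY 0.2887 | tΔX 2.0000 tΔY 1.1547
    t=0.2887 [y] (4,1)
    t=1.2800 [x] (5,1)
    t=1.4434 [y] (5,0) — stop
  → r_7 = 1.4434

ranges = [1.5000, 6.3365, 2.7200, 2.8978, 2.5000, 1.2941, 1.4434]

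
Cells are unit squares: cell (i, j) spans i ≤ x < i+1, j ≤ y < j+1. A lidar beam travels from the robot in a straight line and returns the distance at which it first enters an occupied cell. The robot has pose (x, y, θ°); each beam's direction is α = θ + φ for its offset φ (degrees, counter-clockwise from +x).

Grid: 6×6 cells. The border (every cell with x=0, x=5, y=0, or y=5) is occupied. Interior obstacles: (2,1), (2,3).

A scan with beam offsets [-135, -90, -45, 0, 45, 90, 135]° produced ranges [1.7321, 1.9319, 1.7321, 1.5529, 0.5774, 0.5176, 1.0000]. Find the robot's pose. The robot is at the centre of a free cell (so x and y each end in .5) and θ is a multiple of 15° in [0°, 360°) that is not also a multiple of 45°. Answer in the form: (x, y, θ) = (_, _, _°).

The pose lattice has 14·16 = 224 candidates. Test each by forward raycasting.
  (1.5, 1.5, 285°): beam 1 = 0.5774 ≠ 1.7321 ✗
  (1.5, 3.5, 240°): beam 1 = 1.5529 ≠ 1.7321 ✗
  (3.5, 2.5, 330°): beam 1 = 2.5882 ≠ 1.7321 ✗
  …
  (4.5, 2.5, 285°): r_1=1.7321, r_2=1.9319, r_3=1.7321, r_4=1.5529, r_5=0.5774, r_6=0.5176, r_7=1.0000 — all match ✓
No second candidate reproduces the full scan.

(x, y, θ) = (4.5, 2.5, 285°)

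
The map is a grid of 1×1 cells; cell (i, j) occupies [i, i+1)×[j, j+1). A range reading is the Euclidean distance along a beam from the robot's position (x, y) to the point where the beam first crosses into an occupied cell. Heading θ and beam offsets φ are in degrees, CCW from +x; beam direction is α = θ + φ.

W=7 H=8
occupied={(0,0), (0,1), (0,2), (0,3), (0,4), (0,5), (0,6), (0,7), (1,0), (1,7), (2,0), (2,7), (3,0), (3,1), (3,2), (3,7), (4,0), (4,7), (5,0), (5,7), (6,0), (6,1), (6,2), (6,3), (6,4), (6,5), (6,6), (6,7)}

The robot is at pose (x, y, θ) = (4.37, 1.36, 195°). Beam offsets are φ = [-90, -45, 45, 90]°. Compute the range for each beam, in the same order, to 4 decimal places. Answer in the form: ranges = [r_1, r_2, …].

ranges = [1.4296, 0.4272, 0.4157, 0.3727]

beam 1: φ=-90°, α=105°
  direction (-0.2588, 0.9659); cell (4,1); t to first gridline: x 1.4296, y 0.6626 (then +3.8637 / +1.0353)
    (4,2) via y @ 0.6626
    (3,2) via x @ 1.4296  # hit
  → r_1 = 1.4296
beam 2: φ=-45°, α=150°
  direction (-0.8660, 0.5000); cell (4,1); t to first gridline: x 0.4272, y 1.2800 (then +1.1547 / +2.0000)
    (3,1) via x @ 0.4272  # hit
  → r_2 = 0.4272
beam 3: φ=45°, α=240°
  direction (-0.5000, -0.8660); cell (4,1); t to first gridline: x 0.7400, y 0.4157 (then +2.0000 / +1.1547)
    (4,0) via y @ 0.4157  # hit
  → r_3 = 0.4157
beam 4: φ=90°, α=285°
  direction (0.2588, -0.9659); cell (4,1); t to first gridline: x 2.4341, y 0.3727 (then +3.8637 / +1.0353)
    (4,0) via y @ 0.3727  # hit
  → r_4 = 0.3727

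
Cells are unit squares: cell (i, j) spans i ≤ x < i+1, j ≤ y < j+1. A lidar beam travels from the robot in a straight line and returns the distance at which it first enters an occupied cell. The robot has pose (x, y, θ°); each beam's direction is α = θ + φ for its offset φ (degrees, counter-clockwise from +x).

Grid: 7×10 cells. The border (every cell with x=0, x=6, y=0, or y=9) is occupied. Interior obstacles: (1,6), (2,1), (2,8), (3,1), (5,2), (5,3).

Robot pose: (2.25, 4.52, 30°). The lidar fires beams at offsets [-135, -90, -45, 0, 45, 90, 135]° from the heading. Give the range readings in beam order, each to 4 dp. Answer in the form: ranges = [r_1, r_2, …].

beam 1: φ=-135°, α=255°
  cosα=-0.2588 sinα=-0.9659 | (2,4) | tMaxX 0.9659 tMaxY 0.5383 | tΔX 3.8637 tΔY 1.0353
    t=0.5383 [y] (2,3)
    t=0.9659 [x] (1,3)
    t=1.5736 [y] (1,2)
    t=2.6089 [y] (1,1)
    t=3.6442 [y] (1,0) — stop
  → r_1 = 3.6442
beam 2: φ=-90°, α=300°
  cosα=0.5000 sinα=-0.8660 | (2,4) | tMaxX 1.5000 tMaxY 0.6004 | tΔX 2.0000 tΔY 1.1547
    t=0.6004 [y] (2,3)
    t=1.5000 [x] (3,3)
    t=1.7551 [y] (3,2)
    t=2.9098 [y] (3,1) — stop
  → r_2 = 2.9098
beam 3: φ=-45°, α=345°
  cosα=0.9659 sinα=-0.2588 | (2,4) | tMaxX 0.7765 tMaxY 2.0091 | tΔX 1.0353 tΔY 3.8637
    t=0.7765 [x] (3,4)
    t=1.8117 [x] (4,4)
    t=2.0091 [y] (4,3)
    t=2.8470 [x] (5,3) — stop
  → r_3 = 2.8470
beam 4: φ=0°, α=30°
  cosα=0.8660 sinα=0.5000 | (2,4) | tMaxX 0.8660 tMaxY 0.9600 | tΔX 1.1547 tΔY 2.0000
    t=0.8660 [x] (3,4)
    t=0.9600 [y] (3,5)
    t=2.0207 [x] (4,5)
    t=2.9600 [y] (4,6)
    t=3.1754 [x] (5,6)
    t=4.3301 [x] (6,6) — stop
  → r_4 = 4.3301
beam 5: φ=45°, α=75°
  cosα=0.2588 sinα=0.9659 | (2,4) | tMaxX 2.8978 tMaxY 0.4969 | tΔX 3.8637 tΔY 1.0353
    t=0.4969 [y] (2,5)
    t=1.5322 [y] (2,6)
    t=2.5675 [y] (2,7)
    t=2.8978 [x] (3,7)
    t=3.6028 [y] (3,8)
    t=4.6380 [y] (3,9) — stop
  → r_5 = 4.6380
beam 6: φ=90°, α=120°
  cosα=-0.5000 sinα=0.8660 | (2,4) | tMaxX 0.5000 tMaxY 0.5543 | tΔX 2.0000 tΔY 1.1547
    t=0.5000 [x] (1,4)
    t=0.5543 [y] (1,5)
    t=1.7090 [y] (1,6) — stop
  → r_6 = 1.7090
beam 7: φ=135°, α=165°
  cosα=-0.9659 sinα=0.2588 | (2,4) | tMaxX 0.2588 tMaxY 1.8546 | tΔX 1.0353 tΔY 3.8637
    t=0.2588 [x] (1,4)
    t=1.2941 [x] (0,4) — stop
  → r_7 = 1.2941

ranges = [3.6442, 2.9098, 2.8470, 4.3301, 4.6380, 1.7090, 1.2941]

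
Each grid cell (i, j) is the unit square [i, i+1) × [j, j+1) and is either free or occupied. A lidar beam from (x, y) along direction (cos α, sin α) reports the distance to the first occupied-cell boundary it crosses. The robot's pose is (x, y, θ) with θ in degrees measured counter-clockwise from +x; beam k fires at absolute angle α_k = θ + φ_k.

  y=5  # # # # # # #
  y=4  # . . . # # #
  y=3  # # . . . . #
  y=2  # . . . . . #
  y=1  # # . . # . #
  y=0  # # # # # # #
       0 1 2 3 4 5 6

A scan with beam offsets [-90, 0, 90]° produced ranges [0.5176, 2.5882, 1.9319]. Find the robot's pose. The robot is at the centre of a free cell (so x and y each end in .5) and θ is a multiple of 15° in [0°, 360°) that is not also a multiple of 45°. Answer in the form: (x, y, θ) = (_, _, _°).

Candidates: 15 free-cell centres × 16 headings = 240 poses. Raycast each; keep the one whose scan matches to 4 dp.
  (1.5, 4.5, 120°): beam 1 = 1.0000 ≠ 0.5176 ✗
  (1.5, 4.5, 15°): beam 2 = 1.9319 ≠ 2.5882 ✗
  (2.5, 2.5, 105°): beam 1 = 3.6235 ≠ 0.5176 ✗
  …
  (2.5, 3.5, 285°): r_1=0.5176, r_2=2.5882, r_3=1.9319 — all match ✓
No second candidate reproduces the full scan.

(x, y, θ) = (2.5, 3.5, 285°)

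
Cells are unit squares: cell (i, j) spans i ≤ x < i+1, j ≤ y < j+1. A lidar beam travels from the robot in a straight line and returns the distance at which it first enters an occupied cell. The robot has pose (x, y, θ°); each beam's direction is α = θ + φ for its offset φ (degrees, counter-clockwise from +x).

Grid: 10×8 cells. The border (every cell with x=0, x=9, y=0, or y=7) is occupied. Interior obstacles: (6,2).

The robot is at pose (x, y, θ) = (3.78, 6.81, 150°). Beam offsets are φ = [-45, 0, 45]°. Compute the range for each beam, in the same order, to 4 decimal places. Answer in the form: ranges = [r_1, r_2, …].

beam 1: φ=-45°, α=105°
  cosα=-0.2588 sinα=0.9659 | (3,6) | tMaxX 3.0137 tMaxY 0.1967 | tΔX 3.8637 tΔY 1.0353
    t=0.1967 [y] (3,7) — stop
  → r_1 = 0.1967
beam 2: φ=0°, α=150°
  cosα=-0.8660 sinα=0.5000 | (3,6) | tMaxX 0.9007 tMaxY 0.3800 | tΔX 1.1547 tΔY 2.0000
    t=0.3800 [y] (3,7) — stop
  → r_2 = 0.3800
beam 3: φ=45°, α=195°
  cosα=-0.9659 sinα=-0.2588 | (3,6) | tMaxX 0.8075 tMaxY 3.1296 | tΔX 1.0353 tΔY 3.8637
    t=0.8075 [x] (2,6)
    t=1.8428 [x] (1,6)
    t=2.8781 [x] (0,6) — stop
  → r_3 = 2.8781

ranges = [0.1967, 0.3800, 2.8781]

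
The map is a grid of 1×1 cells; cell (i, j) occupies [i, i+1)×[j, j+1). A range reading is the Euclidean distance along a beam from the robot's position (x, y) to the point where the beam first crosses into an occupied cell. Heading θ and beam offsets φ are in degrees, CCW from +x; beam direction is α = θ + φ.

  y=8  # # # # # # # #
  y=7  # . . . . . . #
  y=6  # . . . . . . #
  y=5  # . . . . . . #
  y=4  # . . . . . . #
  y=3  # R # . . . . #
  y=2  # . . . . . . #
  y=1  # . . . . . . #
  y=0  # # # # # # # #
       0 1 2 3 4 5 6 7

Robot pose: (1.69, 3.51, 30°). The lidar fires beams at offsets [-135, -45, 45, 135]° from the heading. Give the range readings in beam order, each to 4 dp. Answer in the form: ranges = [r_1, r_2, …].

ranges = [2.5985, 0.3209, 4.6484, 0.7143]

beam 1: φ=-135°, α=255°
  direction (-0.2588, -0.9659); cell (1,3); t to first gridline: x 2.6660, y 0.5280 (then +3.8637 / +1.0353)
    (1,2) via y @ 0.5280
    (1,1) via y @ 1.5633
    (1,0) via y @ 2.5985  # hit
  → r_1 = 2.5985
beam 2: φ=-45°, α=345°
  direction (0.9659, -0.2588); cell (1,3); t to first gridline: x 0.3209, y 1.9705 (then +1.0353 / +3.8637)
    (2,3) via x @ 0.3209  # hit
  → r_2 = 0.3209
beam 3: φ=45°, α=75°
  direction (0.2588, 0.9659); cell (1,3); t to first gridline: x 1.1977, y 0.5073 (then +3.8637 / +1.0353)
    (1,4) via y @ 0.5073
    (2,4) via x @ 1.1977
    (2,5) via y @ 1.5426
    (2,6) via y @ 2.5778
    (2,7) via y @ 3.6131
    (2,8) via y @ 4.6484  # hit
  → r_3 = 4.6484
beam 4: φ=135°, α=165°
  direction (-0.9659, 0.2588); cell (1,3); t to first gridline: x 0.7143, y 1.8932 (then +1.0353 / +3.8637)
    (0,3) via x @ 0.7143  # hit
  → r_4 = 0.7143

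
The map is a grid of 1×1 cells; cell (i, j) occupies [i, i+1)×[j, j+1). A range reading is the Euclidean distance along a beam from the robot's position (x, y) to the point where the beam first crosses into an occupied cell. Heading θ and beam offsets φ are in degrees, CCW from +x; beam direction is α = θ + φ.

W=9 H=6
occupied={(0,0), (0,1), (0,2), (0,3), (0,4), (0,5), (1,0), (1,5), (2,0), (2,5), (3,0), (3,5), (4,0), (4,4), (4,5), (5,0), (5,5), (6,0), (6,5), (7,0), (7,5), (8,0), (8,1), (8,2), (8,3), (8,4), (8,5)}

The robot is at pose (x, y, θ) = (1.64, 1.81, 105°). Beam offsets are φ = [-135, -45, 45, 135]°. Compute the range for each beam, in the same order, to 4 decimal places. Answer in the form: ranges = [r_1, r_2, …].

beam 1: φ=-135°, α=330°
  direction (0.8660, -0.5000); cell (1,1); t to first gridline: x 0.4157, y 1.6200 (then +1.1547 / +2.0000)
    (2,1) via x @ 0.4157
    (3,1) via x @ 1.5704
    (3,0) via y @ 1.6200  # hit
  → r_1 = 1.6200
beam 2: φ=-45°, α=60°
  direction (0.5000, 0.8660); cell (1,1); t to first gridline: x 0.7200, y 0.2194 (then +2.0000 / +1.1547)
    (1,2) via y @ 0.2194
    (2,2) via x @ 0.7200
    (2,3) via y @ 1.3741
    (2,4) via y @ 2.5288
    (3,4) via x @ 2.7200
    (3,5) via y @ 3.6835  # hit
  → r_2 = 3.6835
beam 3: φ=45°, α=150°
  direction (-0.8660, 0.5000); cell (1,1); t to first gridline: x 0.7390, y 0.3800 (then +1.1547 / +2.0000)
    (1,2) via y @ 0.3800
    (0,2) via x @ 0.7390  # hit
  → r_3 = 0.7390
beam 4: φ=135°, α=240°
  direction (-0.5000, -0.8660); cell (1,1); t to first gridline: x 1.2800, y 0.9353 (then +2.0000 / +1.1547)
    (1,0) via y @ 0.9353  # hit
  → r_4 = 0.9353

ranges = [1.6200, 3.6835, 0.7390, 0.9353]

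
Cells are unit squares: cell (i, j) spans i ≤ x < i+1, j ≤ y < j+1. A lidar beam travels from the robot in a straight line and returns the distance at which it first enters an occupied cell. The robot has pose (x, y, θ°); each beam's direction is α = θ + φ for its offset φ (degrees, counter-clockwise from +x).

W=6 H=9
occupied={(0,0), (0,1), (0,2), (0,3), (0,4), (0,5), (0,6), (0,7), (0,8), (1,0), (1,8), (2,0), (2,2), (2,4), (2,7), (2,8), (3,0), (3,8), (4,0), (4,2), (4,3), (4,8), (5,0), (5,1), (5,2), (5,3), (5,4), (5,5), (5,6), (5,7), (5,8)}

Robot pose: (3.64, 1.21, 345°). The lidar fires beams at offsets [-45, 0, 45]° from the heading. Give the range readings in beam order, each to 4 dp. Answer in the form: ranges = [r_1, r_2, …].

ranges = [0.2425, 0.8114, 1.5704]

beam 1: φ=-45°, α=300°
  cosα=0.5000 sinα=-0.8660 | (3,1) | tMaxX 0.7200 tMaxY 0.2425 | tΔX 2.0000 tΔY 1.1547
    t=0.2425 [y] (3,0) — stop
  → r_1 = 0.2425
beam 2: φ=0°, α=345°
  cosα=0.9659 sinα=-0.2588 | (3,1) | tMaxX 0.3727 tMaxY 0.8114 | tΔX 1.0353 tΔY 3.8637
    t=0.3727 [x] (4,1)
    t=0.8114 [y] (4,0) — stop
  → r_2 = 0.8114
beam 3: φ=45°, α=30°
  cosα=0.8660 sinα=0.5000 | (3,1) | tMaxX 0.4157 tMaxY 1.5800 | tΔX 1.1547 tΔY 2.0000
    t=0.4157 [x] (4,1)
    t=1.5704 [x] (5,1) — stop
  → r_3 = 1.5704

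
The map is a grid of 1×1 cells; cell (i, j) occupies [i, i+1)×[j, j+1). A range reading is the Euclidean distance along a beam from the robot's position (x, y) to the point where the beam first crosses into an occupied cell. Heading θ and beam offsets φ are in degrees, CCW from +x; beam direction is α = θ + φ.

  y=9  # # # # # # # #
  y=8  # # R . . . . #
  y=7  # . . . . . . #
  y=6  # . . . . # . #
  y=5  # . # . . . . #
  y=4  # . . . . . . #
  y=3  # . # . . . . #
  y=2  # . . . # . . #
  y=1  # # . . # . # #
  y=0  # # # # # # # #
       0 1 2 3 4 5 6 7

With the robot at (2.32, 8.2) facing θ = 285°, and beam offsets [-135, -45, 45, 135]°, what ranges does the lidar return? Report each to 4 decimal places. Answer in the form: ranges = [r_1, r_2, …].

beam 1: φ=-135°, α=150°
  direction (-0.8660, 0.5000); cell (2,8); t to first gridline: x 0.3695, y 1.6000 (then +1.1547 / +2.0000)
    (1,8) via x @ 0.3695  # hit
  → r_1 = 0.3695
beam 2: φ=-45°, α=240°
  direction (-0.5000, -0.8660); cell (2,8); t to first gridline: x 0.6400, y 0.2309 (then +2.0000 / +1.1547)
    (2,7) via y @ 0.2309
    (1,7) via x @ 0.6400
    (1,6) via y @ 1.3856
    (1,5) via y @ 2.5403
    (0,5) via x @ 2.6400  # hit
  → r_2 = 2.6400
beam 3: φ=45°, α=330°
  direction (0.8660, -0.5000); cell (2,8); t to first gridline: x 0.7852, y 0.4000 (then +1.1547 / +2.0000)
    (2,7) via y @ 0.4000
    (3,7) via x @ 0.7852
    (4,7) via x @ 1.9399
    (4,6) via y @ 2.4000
    (5,6) via x @ 3.0946  # hit
  → r_3 = 3.0946
beam 4: φ=135°, α=60°
  direction (0.5000, 0.8660); cell (2,8); t to first gridline: x 1.3600, y 0.9238 (then +2.0000 / +1.1547)
    (2,9) via y @ 0.9238  # hit
  → r_4 = 0.9238

ranges = [0.3695, 2.6400, 3.0946, 0.9238]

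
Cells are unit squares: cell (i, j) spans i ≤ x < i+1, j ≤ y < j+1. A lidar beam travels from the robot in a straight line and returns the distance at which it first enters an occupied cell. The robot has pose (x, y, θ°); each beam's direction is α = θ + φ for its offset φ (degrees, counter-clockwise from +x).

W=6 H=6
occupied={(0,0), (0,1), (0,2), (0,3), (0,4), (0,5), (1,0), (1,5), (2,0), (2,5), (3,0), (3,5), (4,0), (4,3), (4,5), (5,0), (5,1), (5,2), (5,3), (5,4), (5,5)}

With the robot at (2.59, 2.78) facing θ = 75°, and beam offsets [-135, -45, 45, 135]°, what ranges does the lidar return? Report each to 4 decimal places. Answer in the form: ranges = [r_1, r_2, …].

beam 1: φ=-135°, α=300°
  dir = (cos 300°, sin 300°) = (0.5000, -0.8660); from cell (2,2)
  next x-line at t=0.8200, next y-line at t=0.9007; Δt_x=2.0000, Δt_y=1.1547
    x: enter (3,2) at t=0.8200
    y: enter (3,1) at t=0.9007
    y: enter (3,0) at t=2.0554 ← occupied
  → r_1 = 2.0554
beam 2: φ=-45°, α=30°
  dir = (cos 30°, sin 30°) = (0.8660, 0.5000); from cell (2,2)
  next x-line at t=0.4734, next y-line at t=0.4400; Δt_x=1.1547, Δt_y=2.0000
    y: enter (2,3) at t=0.4400
    x: enter (3,3) at t=0.4734
    x: enter (4,3) at t=1.6281 ← occupied
  → r_2 = 1.6281
beam 3: φ=45°, α=120°
  dir = (cos 120°, sin 120°) = (-0.5000, 0.8660); from cell (2,2)
  next x-line at t=1.1800, next y-line at t=0.2540; Δt_x=2.0000, Δt_y=1.1547
    y: enter (2,3) at t=0.2540
    x: enter (1,3) at t=1.1800
    y: enter (1,4) at t=1.4087
    y: enter (1,5) at t=2.5634 ← occupied
  → r_3 = 2.5634
beam 4: φ=135°, α=210°
  dir = (cos 210°, sin 210°) = (-0.8660, -0.5000); from cell (2,2)
  next x-line at t=0.6813, next y-line at t=1.5600; Δt_x=1.1547, Δt_y=2.0000
    x: enter (1,2) at t=0.6813
    y: enter (1,1) at t=1.5600
    x: enter (0,1) at t=1.8360 ← occupied
  → r_4 = 1.8360

ranges = [2.0554, 1.6281, 2.5634, 1.8360]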